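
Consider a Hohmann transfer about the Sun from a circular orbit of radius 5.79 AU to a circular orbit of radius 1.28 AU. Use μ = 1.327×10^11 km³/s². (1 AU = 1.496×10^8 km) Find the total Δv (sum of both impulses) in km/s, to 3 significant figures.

Δv = 12.3 km/s

In km: r₁ = 5.79 × 1.496×10^8 = 8.66184×10^8 km; r₂ = 1.28 × 1.496×10^8 = 1.91488×10^8 km.
Semi-major axis of the transfer orbit: a_t = (8.66184×10^8 + 1.91488×10^8)/2 = 5.28836×10^8 km.
At r₁ the circular-orbit speed is v₁ = √(μ/r₁) = 12.3774 km/s.
On the transfer ellipse at r₁, vis-viva gives v_a = √[μ(2/r₁ − 1/a_t)] = 7.44802 km/s.
First burn Δv₁ = |v_a − v₁| = 4.9294 km/s.
At r₂, v₂ = √(μ/r₂) = 26.32478 km/s.
Transfer-orbit speed at r₂: v_p = √[μ(2/r₂ − 1/a_t)] = 33.69064 km/s.
Second burn Δv₂ = |v₂ − v_p| = 7.3659 km/s.
Total Δv = Δv₁ + Δv₂ = 12.30 km/s.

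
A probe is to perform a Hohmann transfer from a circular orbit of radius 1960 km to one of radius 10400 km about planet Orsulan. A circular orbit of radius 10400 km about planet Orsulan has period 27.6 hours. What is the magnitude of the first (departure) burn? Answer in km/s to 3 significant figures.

Δv₁ = 0.450 km/s

From Kepler's third law T² = 4π²r³/μ at r = 10400 km, T = 27.6 hours = 27.6 × 3600 s = 99360 s: μ = 4π²r³/T² = 4498.18 km³/s².
Semi-major axis of the transfer orbit: a_t = (1960 + 10400)/2 = 6180 km.
On the circular orbit at r = 1960 km, v_c = √(μ/r) = 1.5149 km/s.
Transfer-orbit speed at the same r (vis-viva, a = a_t): v_t = √[μ(2/r − 1/a_t)] = 1.9652 km/s.
Δv₁ = |v_t − v_c| = |1.9652 − 1.5149| = 0.4503 km/s.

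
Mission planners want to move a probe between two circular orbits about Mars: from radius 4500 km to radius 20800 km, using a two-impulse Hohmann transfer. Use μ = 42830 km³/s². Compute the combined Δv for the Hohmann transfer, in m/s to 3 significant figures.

Transfer-ellipse semi-major axis a_t = (r₁ + r₂)/2 = (4500 + 20800)/2 = 12650 km.
At r₁ the circular-orbit speed is v₁ = √(μ/r₁) = 3.0851 km/s.
Transfer-orbit speed at r₁ (vis-viva equation): v_p = √[μ(2/r₁ − 1/a_t)] = 3.9560 km/s.
First burn Δv₁ = |v_p − v₁| = 0.8709 km/s.
Circular speed at r₂: v₂ = √(μ/r₂) = 1.435 km/s.
Transfer-orbit speed at r₂: v_a = √[μ(2/r₂ − 1/a_t)] = 0.8559 km/s.
Second burn Δv₂ = |v₂ − v_a| = 0.5791 km/s.
Total Δv = Δv₁ + Δv₂ = 1.450 km/s.

Δv = 1450 m/s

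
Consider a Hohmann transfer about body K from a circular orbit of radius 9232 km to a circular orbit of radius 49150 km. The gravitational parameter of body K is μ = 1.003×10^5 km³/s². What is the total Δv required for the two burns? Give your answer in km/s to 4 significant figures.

The Hohmann ellipse has a_t = (r₁ + r₂)/2 = 29191 km.
Circular speed at r₁: v₁ = √(μ/r₁) = √(1.003×10^5/9232) = 3.2961 km/s.
On the transfer ellipse at r₁, v² = μ(2/r − 1/a) gives v_p = √[μ(2/r₁ − 1/a_t)] = 4.2770 km/s.
First burn Δv₁ = |v_p − v₁| = 0.9809 km/s.
Circular speed at r₂: v₂ = √(μ/r₂) = 1.42853 km/s.
Transfer-orbit speed at r₂: v_a = √[μ(2/r₂ − 1/a_t)] = 0.803364 km/s.
Second burn Δv₂ = |v₂ − v_a| = 0.6252 km/s.
Total Δv = Δv₁ + Δv₂ = 1.606 km/s.

Δv = 1.606 km/s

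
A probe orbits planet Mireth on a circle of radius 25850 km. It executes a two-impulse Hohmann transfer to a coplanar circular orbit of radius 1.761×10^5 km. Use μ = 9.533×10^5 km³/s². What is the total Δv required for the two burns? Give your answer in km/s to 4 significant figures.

Δv = 3.096 km/s

The Hohmann ellipse has a_t = (r₁ + r₂)/2 = 1.00975×10^5 km.
Circular speed at r₁: v₁ = √(μ/r₁) = √(9.533×10^5/25850) = 6.073 km/s.
On the transfer ellipse at r₁, vis-viva equation gives v_p = √[μ(2/r₁ − 1/a_t)] = 8.020 km/s.
First burn Δv₁ = |v_p − v₁| = 1.947 km/s.
Circular speed at r₂: v₂ = √(μ/r₂) = 2.32667 km/s.
Transfer-orbit speed at r₂: v_a = √[μ(2/r₂ − 1/a_t)] = 1.17722 km/s.
Second burn Δv₂ = |v₂ − v_a| = 1.149 km/s.
Total Δv = Δv₁ + Δv₂ = 3.096 km/s.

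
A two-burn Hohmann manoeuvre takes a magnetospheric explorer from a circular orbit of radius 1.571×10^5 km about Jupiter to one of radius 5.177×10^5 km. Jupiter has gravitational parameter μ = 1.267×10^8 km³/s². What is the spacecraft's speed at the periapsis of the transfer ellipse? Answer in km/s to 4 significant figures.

Semi-major axis of the transfer orbit: a_t = (1.571×10^5 + 5.177×10^5)/2 = 3.374×10^5 km.
The periapsis of the transfer ellipse is at r = 1.571×10^5 km.
Vis-viva: v = √[μ(2/r − 1/a_t)] = √[1.267×10^8 × (2/1.571×10^5 − 1/3.374×10^5)] = 35.18 km/s.

v = 35.18 km/s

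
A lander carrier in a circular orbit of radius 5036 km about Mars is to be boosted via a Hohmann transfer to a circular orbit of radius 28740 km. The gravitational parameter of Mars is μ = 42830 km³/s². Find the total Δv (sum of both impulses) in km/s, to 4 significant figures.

Δv = 1.442 km/s

The Hohmann ellipse has a_t = (r₁ + r₂)/2 = 16888 km.
At r₁ the circular-orbit speed is v₁ = √(μ/r₁) = 2.9163 km/s.
Transfer-orbit speed at r₁ (vis-viva equation): v_p = √[μ(2/r₁ − 1/a_t)] = 3.8044 km/s.
First burn Δv₁ = |v_p − v₁| = 0.8881 km/s.
Circular speed at r₂: v₂ = √(μ/r₂) = 1.22076 km/s.
Transfer-orbit speed at r₂: v_a = √[μ(2/r₂ − 1/a_t)] = 0.666629 km/s.
Second burn Δv₂ = |v₂ − v_a| = 0.5541 km/s.
Δv = Δv₁ + Δv₂ = 0.8881 + 0.5541 = 1.442 km/s.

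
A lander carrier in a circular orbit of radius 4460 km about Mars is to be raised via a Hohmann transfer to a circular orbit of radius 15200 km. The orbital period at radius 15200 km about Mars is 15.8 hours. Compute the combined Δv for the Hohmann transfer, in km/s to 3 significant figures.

From Kepler's third law T² = 4π²r³/μ at r = 15200 km, T = 15.8 hours = 15.8 × 3600 s = 56880 s: μ = 4π²r³/T² = 42852.0 km³/s².
Semi-major axis of the transfer orbit: a_t = (4460 + 15200)/2 = 9830 km.
Circular speed at r₁: v₁ = √(μ/r₁) = √(42852.0/4460) = 3.0997 km/s.
Transfer-orbit speed at r₁ (v² = μ(2/r − 1/a)): v_p = √[μ(2/r₁ − 1/a_t)] = 3.8545 km/s.
First burn Δv₁ = |v_p − v₁| = 0.7548 km/s.
Circular speed at r₂: v₂ = √(μ/r₂) = 1.6791 km/s.
Transfer-orbit speed at r₂: v_a = √[μ(2/r₂ − 1/a_t)] = 1.1310 km/s.
Second burn Δv₂ = |v₂ − v_a| = 0.5481 km/s.
Total Δv = Δv₁ + Δv₂ = 1.303 km/s.

Δv = 1.30 km/s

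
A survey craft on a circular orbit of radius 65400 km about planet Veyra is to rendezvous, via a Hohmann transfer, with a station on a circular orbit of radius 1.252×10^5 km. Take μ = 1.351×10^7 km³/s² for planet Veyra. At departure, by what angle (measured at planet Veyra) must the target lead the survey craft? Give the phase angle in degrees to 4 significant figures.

Semi-major axis of the transfer orbit: a_t = (65400 + 1.252×10^5)/2 = 95300 km.
The half-period of the transfer ellipse is t = π√(a_t³/μ) = 25145.6 s.
Target angular speed ω₂ = √(μ/r₂³) = 8.29700×10^-5 rad/s.
Angle swept by the target during transfer: ω₂·t = 2.0863 rad = 119.54°.
The survey craft traverses 180° on the transfer ellipse, so the target must lead by 180° − 119.54° = 60.46°.

φ = 60.46°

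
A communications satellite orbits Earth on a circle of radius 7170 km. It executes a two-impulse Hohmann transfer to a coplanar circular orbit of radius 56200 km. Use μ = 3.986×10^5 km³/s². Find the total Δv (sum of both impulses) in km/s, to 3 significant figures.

Δv = 3.87 km/s

Transfer-ellipse semi-major axis a_t = (r₁ + r₂)/2 = (7170 + 56200)/2 = 31685 km.
At r₁ the circular-orbit speed is v₁ = √(μ/r₁) = 7.456 km/s.
Transfer-orbit speed at r₁ (v² = μ(2/r − 1/a)): v_p = √[μ(2/r₁ − 1/a_t)] = 9.930 km/s.
First burn Δv₁ = |v_p − v₁| = 2.474 km/s.
At r₂, v₂ = √(μ/r₂) = 2.663 km/s.
Transfer-orbit speed at r₂: v_a = √[μ(2/r₂ − 1/a_t)] = 1.267 km/s.
Second burn Δv₂ = |v₂ − v_a| = 1.396 km/s.
Δv = Δv₁ + Δv₂ = 2.474 + 1.396 = 3.870 km/s.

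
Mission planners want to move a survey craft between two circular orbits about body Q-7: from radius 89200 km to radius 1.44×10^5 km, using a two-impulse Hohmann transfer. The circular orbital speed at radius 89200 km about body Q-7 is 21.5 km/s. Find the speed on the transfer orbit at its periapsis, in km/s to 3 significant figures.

v = 23.9 km/s

From the circular-orbit relation v² = μ/r at r = 89200 km: μ = v²r = (21.5)² × 89200 = 4.12327×10^7 km³/s².
Transfer-ellipse semi-major axis a_t = (r₁ + r₂)/2 = (89200 + 1.440×10^5)/2 = 1.166×10^5 km.
The periapsis of the transfer ellipse is at r = 89200 km.
Applying v² = μ(2/r − 1/a_t): v = 23.89 km/s.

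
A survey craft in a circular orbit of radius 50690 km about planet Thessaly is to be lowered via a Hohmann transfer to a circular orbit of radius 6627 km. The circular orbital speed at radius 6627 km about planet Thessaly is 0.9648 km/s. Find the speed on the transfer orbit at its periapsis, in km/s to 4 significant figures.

From the circular-orbit relation v² = μ/r at r = 6627 km: μ = v²r = (0.9648)² × 6627 = 6168.67 km³/s².
The Hohmann ellipse has a_t = (r₁ + r₂)/2 = 28658.5 km.
The periapsis of the transfer ellipse is at r = 6627 km.
From the vis-viva equation, v = √[μ(2/r − 1/a_t)] = 1.283 km/s.

v = 1.283 km/s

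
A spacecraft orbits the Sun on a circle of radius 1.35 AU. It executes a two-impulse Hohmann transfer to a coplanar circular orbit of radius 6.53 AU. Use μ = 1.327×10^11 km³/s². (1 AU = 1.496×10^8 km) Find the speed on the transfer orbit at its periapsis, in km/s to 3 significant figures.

In km: r₁ = 1.35 × 1.496×10^8 = 2.0196×10^8 km; r₂ = 6.53 × 1.496×10^8 = 9.76888×10^8 km.
Transfer-ellipse semi-major axis a_t = (r₁ + r₂)/2 = (2.0196×10^8 + 9.76888×10^8)/2 = 5.89424×10^8 km.
At periapsis, r = 2.0196×10^8 km.
Vis-viva: v = √[μ(2/r − 1/a_t)] = √[1.327×10^11 × (2/2.0196×10^8 − 1/5.89424×10^8)] = 33.00 km/s.

v = 33.0 km/s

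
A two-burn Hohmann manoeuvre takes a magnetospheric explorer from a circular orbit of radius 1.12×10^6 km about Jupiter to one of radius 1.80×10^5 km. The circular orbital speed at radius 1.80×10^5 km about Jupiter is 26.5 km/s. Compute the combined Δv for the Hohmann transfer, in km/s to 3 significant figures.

From the circular-orbit relation v² = μ/r at r = 1.80×10^5 km: μ = v²r = (26.5)² × 1.80×10^5 = 1.26405×10^8 km³/s².
Transfer-ellipse semi-major axis a_t = (r₁ + r₂)/2 = (1.120×10^6 + 1.800×10^5)/2 = 6.500×10^5 km.
Circular speed at r₁: v₁ = √(μ/r₁) = √(1.26405×10^8/1.120×10^6) = 10.6236 km/s.
Transfer-orbit speed at r₁ (v² = μ(2/r − 1/a)): v_a = √[μ(2/r₁ − 1/a_t)] = 5.59053 km/s.
First burn Δv₁ = |v_a − v₁| = 5.033 km/s.
Circular speed at r₂: v₂ = √(μ/r₂) = 26.500 km/s.
Transfer-orbit speed at r₂: v_p = √[μ(2/r₂ − 1/a_t)] = 34.785 km/s.
Second burn Δv₂ = |v₂ − v_p| = 8.285 km/s.
Total Δv = Δv₁ + Δv₂ = 13.32 km/s.

Δv = 13.3 km/s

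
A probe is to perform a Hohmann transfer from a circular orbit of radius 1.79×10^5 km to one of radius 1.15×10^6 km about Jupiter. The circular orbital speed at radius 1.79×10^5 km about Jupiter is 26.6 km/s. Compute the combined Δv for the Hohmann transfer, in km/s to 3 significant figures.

Δv = 13.4 km/s

From the circular-orbit relation v² = μ/r at r = 1.79×10^5 km: μ = v²r = (26.6)² × 1.79×10^5 = 1.26653×10^8 km³/s².
Transfer-ellipse semi-major axis a_t = (r₁ + r₂)/2 = (1.790×10^5 + 1.150×10^6)/2 = 6.645×10^5 km.
At r₁ the circular-orbit speed is v₁ = √(μ/r₁) = 26.600 km/s.
Transfer-orbit speed at r₁ (v² = μ(2/r − 1/a)): v_p = √[μ(2/r₁ − 1/a_t)] = 34.993 km/s.
First burn Δv₁ = |v_p − v₁| = 8.393 km/s.
Circular speed at r₂: v₂ = √(μ/r₂) = 10.4944 km/s.
Transfer-orbit speed at r₂: v_a = √[μ(2/r₂ − 1/a_t)] = 5.44676 km/s.
Second burn Δv₂ = |v₂ − v_a| = 5.048 km/s.
Δv = Δv₁ + Δv₂ = 8.393 + 5.048 = 13.44 km/s.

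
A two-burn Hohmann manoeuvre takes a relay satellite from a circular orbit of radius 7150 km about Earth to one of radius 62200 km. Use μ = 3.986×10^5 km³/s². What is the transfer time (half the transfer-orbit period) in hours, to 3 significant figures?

t = 8.92 hours

Transfer-ellipse semi-major axis a_t = (r₁ + r₂)/2 = (7150 + 62200)/2 = 34675 km.
By Kepler's third law the transfer-orbit period is T = 2π√(a_t³/μ), so t = T/2 = 32129.6 s.
Converting: 32129.6 s ÷ 3600 s/hour = 8.92 hours.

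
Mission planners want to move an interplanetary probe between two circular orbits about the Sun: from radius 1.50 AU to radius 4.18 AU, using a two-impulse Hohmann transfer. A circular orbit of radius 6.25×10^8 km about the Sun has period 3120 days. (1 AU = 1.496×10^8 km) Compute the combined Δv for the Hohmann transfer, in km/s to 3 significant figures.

Δv = 9.16 km/s

From Kepler's third law T² = 4π²r³/μ at r = 6.25×10^8 km, T = 3120 days = 3120 × 86400 s = 2.69568×10^8 s: μ = 4π²r³/T² = 1.32637×10^11 km³/s².
In km: r₁ = 1.50 × 1.496×10^8 = 2.244×10^8 km; r₂ = 4.18 × 1.496×10^8 = 6.25328×10^8 km.
Transfer-ellipse semi-major axis a_t = (r₁ + r₂)/2 = (2.244×10^8 + 6.25328×10^8)/2 = 4.24864×10^8 km.
Circular speed at r₁: v₁ = √(μ/r₁) = √(1.32637×10^11/2.244×10^8) = 24.312 km/s.
Transfer-orbit speed at r₁ (vis-viva equation): v_p = √[μ(2/r₁ − 1/a_t)] = 29.495 km/s.
First burn Δv₁ = |v_p − v₁| = 5.183 km/s.
At r₂, v₂ = √(μ/r₂) = 14.56 km/s.
Transfer-orbit speed at r₂: v_a = √[μ(2/r₂ − 1/a_t)] = 10.58 km/s.
Second burn Δv₂ = |v₂ − v_a| = 3.980 km/s.
Δv = Δv₁ + Δv₂ = 5.183 + 3.980 = 9.163 km/s.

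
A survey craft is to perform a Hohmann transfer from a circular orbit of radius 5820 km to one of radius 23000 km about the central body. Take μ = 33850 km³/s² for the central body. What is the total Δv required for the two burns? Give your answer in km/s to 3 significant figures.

Semi-major axis of the transfer orbit: a_t = (5820 + 23000)/2 = 14410 km.
Circular speed at r₁: v₁ = √(μ/r₁) = √(33850/5820) = 2.41167 km/s.
On the transfer ellipse at r₁, vis-viva equation gives v_p = √[μ(2/r₁ − 1/a_t)] = 3.04684 km/s.
First burn Δv₁ = |v_p − v₁| = 0.6352 km/s.
Circular speed at r₂: v₂ = √(μ/r₂) = 1.2132 km/s.
Transfer-orbit speed at r₂: v_a = √[μ(2/r₂ − 1/a_t)] = 0.77098 km/s.
Second burn Δv₂ = |v₂ − v_a| = 0.4422 km/s.
Total Δv = Δv₁ + Δv₂ = 1.077 km/s.

Δv = 1.08 km/s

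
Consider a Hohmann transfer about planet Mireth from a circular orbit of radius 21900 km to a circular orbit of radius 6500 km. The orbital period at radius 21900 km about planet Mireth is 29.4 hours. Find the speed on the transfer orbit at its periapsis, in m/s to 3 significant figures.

From Kepler's third law T² = 4π²r³/μ at r = 21900 km, T = 29.4 hours = 29.4 × 3600 s = 1.0584×10^5 s: μ = 4π²r³/T² = 37016.2 km³/s².
The Hohmann ellipse has a_t = (r₁ + r₂)/2 = 14200 km.
At periapsis, r = 6500 km.
From the vis-viva equation, v = √[μ(2/r − 1/a_t)] = 2.964 km/s.

v = 2960 m/s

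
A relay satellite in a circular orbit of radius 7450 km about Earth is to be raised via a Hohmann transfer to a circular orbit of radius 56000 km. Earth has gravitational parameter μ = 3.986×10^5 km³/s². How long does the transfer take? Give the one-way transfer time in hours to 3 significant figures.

The Hohmann ellipse has a_t = (r₁ + r₂)/2 = 31725 km.
By Kepler's third law the transfer-orbit period is T = 2π√(a_t³/μ), so t = T/2 = 28120 s.
Converting: 28120 s ÷ 3600 s/hour = 7.81 hours.

t = 7.81 hours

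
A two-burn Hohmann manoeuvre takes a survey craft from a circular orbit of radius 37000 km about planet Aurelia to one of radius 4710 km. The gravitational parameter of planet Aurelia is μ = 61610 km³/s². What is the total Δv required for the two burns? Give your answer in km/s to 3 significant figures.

Semi-major axis of the transfer orbit: a_t = (37000 + 4710)/2 = 20855 km.
Circular speed at r₁: v₁ = √(μ/r₁) = √(61610/37000) = 1.2904 km/s.
Transfer-orbit speed at r₁ (vis-viva equation): v_a = √[μ(2/r₁ − 1/a_t)] = 0.61324 km/s.
First burn Δv₁ = |v_a − v₁| = 0.6772 km/s.
Circular speed at r₂: v₂ = √(μ/r₂) = 3.6167 km/s.
Transfer-orbit speed at r₂: v_p = √[μ(2/r₂ − 1/a_t)] = 4.8174 km/s.
Second burn Δv₂ = |v₂ − v_p| = 1.201 km/s.
Total Δv = Δv₁ + Δv₂ = 1.878 km/s.

Δv = 1.88 km/s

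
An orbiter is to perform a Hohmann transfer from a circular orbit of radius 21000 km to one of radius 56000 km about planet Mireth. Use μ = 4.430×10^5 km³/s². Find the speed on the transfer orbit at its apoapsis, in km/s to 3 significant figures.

v = 2.08 km/s

Semi-major axis of the transfer orbit: a_t = (21000 + 56000)/2 = 38500 km.
At apoapsis, r = 56000 km.
From the vis-viva equation, v = √[μ(2/r − 1/a_t)] = 2.077 km/s.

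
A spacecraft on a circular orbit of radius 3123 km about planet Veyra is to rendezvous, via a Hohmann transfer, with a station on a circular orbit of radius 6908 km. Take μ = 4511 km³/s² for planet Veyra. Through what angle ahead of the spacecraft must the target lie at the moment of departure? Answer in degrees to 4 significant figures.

The Hohmann ellipse has a_t = (r₁ + r₂)/2 = 5015.5 km.
The half-period of the transfer ellipse is t = π√(a_t³/μ) = 16614.4 s.
The target's mean motion on its circular orbit is ω₂ = √(μ/r₂³) = 1.16979×10^-4 rad/s.
Angle swept by the target during transfer: ω₂·t = 1.94354 rad = 111.36°.
The spacecraft traverses 180° on the transfer ellipse, so the target must lead by 180° − 111.36° = 68.64°.

φ = 68.64°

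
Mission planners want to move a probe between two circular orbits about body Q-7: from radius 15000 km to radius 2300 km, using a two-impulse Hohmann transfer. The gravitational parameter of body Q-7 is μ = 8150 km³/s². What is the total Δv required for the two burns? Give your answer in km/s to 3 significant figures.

Δv = 0.953 km/s

Semi-major axis of the transfer orbit: a_t = (15000 + 2300)/2 = 8650 km.
At r₁ the circular-orbit speed is v₁ = √(μ/r₁) = 0.73711 km/s.
On the transfer ellipse at r₁, vis-viva gives v_a = √[μ(2/r₁ − 1/a_t)] = 0.38009 km/s.
First burn Δv₁ = |v_a − v₁| = 0.35702 km/s.
At r₂, v₂ = √(μ/r₂) = 1.88241 km/s.
Transfer-orbit speed at r₂: v_p = √[μ(2/r₂ − 1/a_t)] = 2.47886 km/s.
Second burn Δv₂ = |v₂ − v_p| = 0.59645 km/s.
Δv = Δv₁ + Δv₂ = 0.35702 + 0.59645 = 0.9535 km/s.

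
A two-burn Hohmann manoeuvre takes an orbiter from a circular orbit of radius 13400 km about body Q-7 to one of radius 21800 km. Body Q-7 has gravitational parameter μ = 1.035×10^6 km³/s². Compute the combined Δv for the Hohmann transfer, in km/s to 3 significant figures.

Semi-major axis of the transfer orbit: a_t = (13400 + 21800)/2 = 17600 km.
At r₁ the circular-orbit speed is v₁ = √(μ/r₁) = 8.78856 km/s.
Transfer-orbit speed at r₁ (v² = μ(2/r − 1/a)): v_p = √[μ(2/r₁ − 1/a_t)] = 9.78114 km/s.
First burn Δv₁ = |v_p − v₁| = 0.9926 km/s.
At r₂, v₂ = √(μ/r₂) = 6.8904 km/s.
Transfer-orbit speed at r₂: v_a = √[μ(2/r₂ − 1/a_t)] = 6.0123 km/s.
Second burn Δv₂ = |v₂ − v_a| = 0.8781 km/s.
Δv = Δv₁ + Δv₂ = 0.9926 + 0.8781 = 1.871 km/s.

Δv = 1.87 km/s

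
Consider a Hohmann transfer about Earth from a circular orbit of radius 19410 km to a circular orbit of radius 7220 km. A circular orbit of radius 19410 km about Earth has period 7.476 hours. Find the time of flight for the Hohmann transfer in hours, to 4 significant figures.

From Kepler's third law T² = 4π²r³/μ at r = 19410 km, T = 7.476 hours = 7.476 × 3600 s = 26913.6 s: μ = 4π²r³/T² = 3.98559×10^5 km³/s².
Semi-major axis of the transfer orbit: a_t = (19410 + 7220)/2 = 13315 km.
Transfer time t = π√(a_t³/μ) = π√((13315)³ / 3.98559×10^5) = 7646 s.
Converting: 7646 s ÷ 3600 s/hour = 2.124 hours.

t = 2.124 hours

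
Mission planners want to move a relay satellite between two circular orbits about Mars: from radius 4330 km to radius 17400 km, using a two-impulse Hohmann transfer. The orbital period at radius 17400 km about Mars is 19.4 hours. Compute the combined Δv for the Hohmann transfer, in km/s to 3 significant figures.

Δv = 1.41 km/s

From Kepler's third law T² = 4π²r³/μ at r = 17400 km, T = 19.4 hours = 19.4 × 3600 s = 69840 s: μ = 4π²r³/T² = 42638.2 km³/s².
Transfer-ellipse semi-major axis a_t = (r₁ + r₂)/2 = (4330 + 17400)/2 = 10865 km.
Circular speed at r₁: v₁ = √(μ/r₁) = √(42638.2/4330) = 3.1380 km/s.
On the transfer ellipse at r₁, vis-viva gives v_p = √[μ(2/r₁ − 1/a_t)] = 3.9711 km/s.
First burn Δv₁ = |v_p − v₁| = 0.8331 km/s.
Circular speed at r₂: v₂ = √(μ/r₂) = 1.5654 km/s.
Transfer-orbit speed at r₂: v_a = √[μ(2/r₂ − 1/a_t)] = 0.98822 km/s.
Second burn Δv₂ = |v₂ − v_a| = 0.5772 km/s.
Total Δv = Δv₁ + Δv₂ = 1.410 km/s.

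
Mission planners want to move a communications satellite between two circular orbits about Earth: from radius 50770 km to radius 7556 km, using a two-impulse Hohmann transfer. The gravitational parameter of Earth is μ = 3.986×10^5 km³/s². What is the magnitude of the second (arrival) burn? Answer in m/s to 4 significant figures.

Δv₂ = 2320 m/s

Semi-major axis of the transfer orbit: a_t = (50770 + 7556)/2 = 29163 km.
Circular speed at r = 7556 km: v_c = √(μ/r) = 7.263 km/s.
Transfer-orbit speed at the same r (vis-viva, a = a_t): v_t = √[μ(2/r − 1/a_t)] = 9.583 km/s.
Δv₂ = |v_t − v_c| = |9.583 − 7.263| = 2.320 km/s.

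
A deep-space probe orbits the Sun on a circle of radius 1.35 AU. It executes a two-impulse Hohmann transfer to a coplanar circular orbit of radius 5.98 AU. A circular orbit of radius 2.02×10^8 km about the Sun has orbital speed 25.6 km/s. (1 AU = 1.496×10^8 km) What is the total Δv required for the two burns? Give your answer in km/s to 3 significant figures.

Δv = 11.9 km/s

From the circular-orbit relation v² = μ/r at r = 2.02×10^8 km: μ = v²r = (25.6)² × 2.02×10^8 = 1.32383×10^11 km³/s².
In km: r₁ = 1.35 × 1.496×10^8 = 2.0196×10^8 km; r₂ = 5.98 × 1.496×10^8 = 8.94608×10^8 km.
Semi-major axis of the transfer orbit: a_t = (2.0196×10^8 + 8.94608×10^8)/2 = 5.48284×10^8 km.
Circular speed at r₁: v₁ = √(μ/r₁) = √(1.32383×10^11/2.0196×10^8) = 25.603 km/s.
On the transfer ellipse at r₁, vis-viva gives v_p = √[μ(2/r₁ − 1/a_t)] = 32.704 km/s.
First burn Δv₁ = |v_p − v₁| = 7.101 km/s.
At r₂, v₂ = √(μ/r₂) = 12.165 km/s.
Transfer-orbit speed at r₂: v_a = √[μ(2/r₂ − 1/a_t)] = 7.3829 km/s.
Second burn Δv₂ = |v₂ − v_a| = 4.782 km/s.
Δv = Δv₁ + Δv₂ = 7.101 + 4.782 = 11.88 km/s.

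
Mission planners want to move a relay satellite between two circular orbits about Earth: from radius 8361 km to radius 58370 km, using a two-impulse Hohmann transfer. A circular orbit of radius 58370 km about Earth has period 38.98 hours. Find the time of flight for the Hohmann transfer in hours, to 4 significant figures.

t = 8.423 hours

From Kepler's third law T² = 4π²r³/μ at r = 58370 km, T = 38.98 hours = 38.98 × 3600 s = 1.40328×10^5 s: μ = 4π²r³/T² = 3.98694×10^5 km³/s².
Transfer-ellipse semi-major axis a_t = (r₁ + r₂)/2 = (8361 + 58370)/2 = 33365.5 km.
By Kepler's third law the transfer-orbit period is T = 2π√(a_t³/μ), so t = T/2 = 30323 s.
Converting: 30323 s ÷ 3600 s/hour = 8.423 hours.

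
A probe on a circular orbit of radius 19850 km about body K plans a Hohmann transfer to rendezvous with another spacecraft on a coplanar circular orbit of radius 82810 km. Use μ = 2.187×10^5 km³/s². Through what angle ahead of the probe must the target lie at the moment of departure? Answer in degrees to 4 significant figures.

φ = 92.16°

Transfer-ellipse semi-major axis a_t = (r₁ + r₂)/2 = (19850 + 82810)/2 = 51330 km.
Transfer time t = π√(a_t³/μ) = 78123.6 s.
Target angular speed ω₂ = √(μ/r₂³) = 1.96246×10^-5 rad/s.
Angle swept by the target during transfer: ω₂·t = 1.5331 rad = 87.84°.
Arrival is 180° from departure on the ellipse, so φ = 180° − 87.84° = 92.16°.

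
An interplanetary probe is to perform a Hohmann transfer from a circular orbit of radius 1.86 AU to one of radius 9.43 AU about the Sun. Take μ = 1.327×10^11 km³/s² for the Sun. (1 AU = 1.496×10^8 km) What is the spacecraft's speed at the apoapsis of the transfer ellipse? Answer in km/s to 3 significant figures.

In km: r₁ = 1.86 × 1.496×10^8 = 2.78256×10^8 km; r₂ = 9.43 × 1.496×10^8 = 1.410728×10^9 km.
Semi-major axis of the transfer orbit: a_t = (2.78256×10^8 + 1.410728×10^9)/2 = 8.44492×10^8 km.
At apoapsis, r = 1.410728×10^9 km.
Vis-viva: v = √[μ(2/r − 1/a_t)] = √[1.327×10^11 × (2/1.410728×10^9 − 1/8.44492×10^8)] = 5.567 km/s.

v = 5.57 km/s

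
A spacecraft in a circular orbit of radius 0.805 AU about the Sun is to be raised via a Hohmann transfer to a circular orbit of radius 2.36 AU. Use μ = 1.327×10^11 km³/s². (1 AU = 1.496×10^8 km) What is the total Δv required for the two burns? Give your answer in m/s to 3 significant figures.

In km: r₁ = 0.805 × 1.496×10^8 = 1.20428×10^8 km; r₂ = 2.36 × 1.496×10^8 = 3.53056×10^8 km.
The Hohmann ellipse has a_t = (r₁ + r₂)/2 = 2.36742×10^8 km.
At r₁ the circular-orbit speed is v₁ = √(μ/r₁) = 33.195 km/s.
Transfer-orbit speed at r₁ (vis-viva equation): v_p = √[μ(2/r₁ − 1/a_t)] = 40.537 km/s.
First burn Δv₁ = |v_p − v₁| = 7.342 km/s.
Circular speed at r₂: v₂ = √(μ/r₂) = 19.39 km/s.
Transfer-orbit speed at r₂: v_a = √[μ(2/r₂ − 1/a_t)] = 13.83 km/s.
Second burn Δv₂ = |v₂ − v_a| = 5.560 km/s.
Δv = Δv₁ + Δv₂ = 7.342 + 5.560 = 12.90 km/s.

Δv = 12900 m/s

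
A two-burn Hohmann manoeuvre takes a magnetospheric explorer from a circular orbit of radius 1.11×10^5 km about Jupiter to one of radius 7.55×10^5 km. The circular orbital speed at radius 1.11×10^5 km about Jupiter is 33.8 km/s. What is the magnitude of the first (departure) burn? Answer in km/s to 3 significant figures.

Δv₁ = 10.8 km/s

From the circular-orbit relation v² = μ/r at r = 1.11×10^5 km: μ = v²r = (33.8)² × 1.11×10^5 = 1.26811×10^8 km³/s².
Transfer-ellipse semi-major axis a_t = (r₁ + r₂)/2 = (1.110×10^5 + 7.550×10^5)/2 = 4.330×10^5 km.
Circular speed at r = 1.110×10^5 km: v_c = √(μ/r) = 33.80 km/s.
Vis-viva on the transfer ellipse at r = 1.110×10^5 km gives v_t = √[μ(2/r − 1/a_t)] = 44.63 km/s.
Δv₁ = |v_t − v_c| = |44.63 − 33.80| = 10.83 km/s.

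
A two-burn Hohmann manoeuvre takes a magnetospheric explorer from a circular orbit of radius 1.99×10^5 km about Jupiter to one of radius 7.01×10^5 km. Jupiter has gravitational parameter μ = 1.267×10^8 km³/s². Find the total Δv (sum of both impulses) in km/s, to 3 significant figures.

Δv = 10.8 km/s

The Hohmann ellipse has a_t = (r₁ + r₂)/2 = 4.500×10^5 km.
At r₁ the circular-orbit speed is v₁ = √(μ/r₁) = 25.23 km/s.
On the transfer ellipse at r₁, v² = μ(2/r − 1/a) gives v_p = √[μ(2/r₁ − 1/a_t)] = 31.49 km/s.
First burn Δv₁ = |v_p − v₁| = 6.260 km/s.
Circular speed at r₂: v₂ = √(μ/r₂) = 13.444 km/s.
Transfer-orbit speed at r₂: v_a = √[μ(2/r₂ − 1/a_t)] = 8.9402 km/s.
Second burn Δv₂ = |v₂ − v_a| = 4.504 km/s.
Total Δv = Δv₁ + Δv₂ = 10.76 km/s.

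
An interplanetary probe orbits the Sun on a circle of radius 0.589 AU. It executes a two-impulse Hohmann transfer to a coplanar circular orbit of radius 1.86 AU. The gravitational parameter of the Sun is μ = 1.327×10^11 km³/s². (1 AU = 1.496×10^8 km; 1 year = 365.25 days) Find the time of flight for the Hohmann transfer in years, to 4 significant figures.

t = 0.6776 years

In km: r₁ = 0.589 × 1.496×10^8 = 8.81144×10^7 km; r₂ = 1.86 × 1.496×10^8 = 2.78256×10^8 km.
Semi-major axis of the transfer orbit: a_t = (8.81144×10^7 + 2.78256×10^8)/2 = 1.831852×10^8 km.
By Kepler's third law the transfer-orbit period is T = 2π√(a_t³/μ), so t = T/2 = 2.1382×10^7 s.
Converting: 2.1382×10^7 s ÷ 3.15576×10^7 s/year (365.25 × 86400) = 0.6776 years.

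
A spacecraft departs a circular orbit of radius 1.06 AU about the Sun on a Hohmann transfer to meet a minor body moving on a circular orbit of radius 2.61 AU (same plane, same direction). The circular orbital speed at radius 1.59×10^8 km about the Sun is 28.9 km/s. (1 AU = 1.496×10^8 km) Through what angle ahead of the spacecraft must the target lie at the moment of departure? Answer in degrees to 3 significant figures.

φ = 73.9°

From the circular-orbit relation v² = μ/r at r = 1.59×10^8 km: μ = v²r = (28.9)² × 1.59×10^8 = 1.32798×10^11 km³/s².
In km: r₁ = 1.06 × 1.496×10^8 = 1.58576×10^8 km; r₂ = 2.61 × 1.496×10^8 = 3.90456×10^8 km.
Transfer-ellipse semi-major axis a_t = (r₁ + r₂)/2 = (1.58576×10^8 + 3.90456×10^8)/2 = 2.74516×10^8 km.
The half-period of the transfer ellipse is t = π√(a_t³/μ) = 3.921×10^7 s.
Target angular speed ω₂ = √(μ/r₂³) = 4.723×10^-8 rad/s.
Angle swept by the target during transfer: ω₂·t = 1.852 rad = 106.1°.
Arrival is 180° from departure on the ellipse, so φ = 180° − 106.1° = 73.9°.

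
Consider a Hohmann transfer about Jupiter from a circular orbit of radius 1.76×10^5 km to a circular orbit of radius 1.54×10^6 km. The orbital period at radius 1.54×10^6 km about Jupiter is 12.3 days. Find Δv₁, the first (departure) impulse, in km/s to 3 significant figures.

From Kepler's third law T² = 4π²r³/μ at r = 1.54×10^6 km, T = 12.3 days = 12.3 × 86400 s = 1.06272×10^6 s: μ = 4π²r³/T² = 1.27669×10^8 km³/s².
Transfer-ellipse semi-major axis a_t = (r₁ + r₂)/2 = (1.760×10^5 + 1.540×10^6)/2 = 8.580×10^5 km.
Circular speed at r = 1.760×10^5 km: v_c = √(μ/r) = 26.93 km/s.
Transfer-orbit speed at the same r (vis-viva, a = a_t): v_t = √[μ(2/r − 1/a_t)] = 36.08 km/s.
Δv₁ = |v_t − v_c| = |36.08 − 26.93| = 9.150 km/s.

Δv₁ = 9.15 km/s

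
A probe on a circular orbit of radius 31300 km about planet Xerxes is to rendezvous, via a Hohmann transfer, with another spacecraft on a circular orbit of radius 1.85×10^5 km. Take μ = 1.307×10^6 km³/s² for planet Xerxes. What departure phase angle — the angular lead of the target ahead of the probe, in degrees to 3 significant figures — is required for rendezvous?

Semi-major axis of the transfer orbit: a_t = (31300 + 1.850×10^5)/2 = 1.0815×10^5 km.
The half-period of the transfer ellipse is t = π√(a_t³/μ) = 97735.4 s.
The target's mean motion on its circular orbit is ω₂ = √(μ/r₂³) = 1.43675×10^-5 rad/s.
Angle swept by the target during transfer: ω₂·t = 1.40421 rad = 80.46°.
The probe traverses 180° on the transfer ellipse, so the target must lead by 180° − 80.46° = 99.5°.

φ = 99.5°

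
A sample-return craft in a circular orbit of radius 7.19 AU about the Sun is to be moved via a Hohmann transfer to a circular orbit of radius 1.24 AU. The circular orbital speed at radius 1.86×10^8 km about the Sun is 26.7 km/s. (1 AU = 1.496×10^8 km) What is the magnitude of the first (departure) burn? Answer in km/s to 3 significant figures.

From the circular-orbit relation v² = μ/r at r = 1.86×10^8 km: μ = v²r = (26.7)² × 1.86×10^8 = 1.32598×10^11 km³/s².
In km: r₁ = 7.19 × 1.496×10^8 = 1.075624×10^9 km; r₂ = 1.24 × 1.496×10^8 = 1.85504×10^8 km.
Semi-major axis of the transfer orbit: a_t = (1.075624×10^9 + 1.85504×10^8)/2 = 6.30564×10^8 km.
On the circular orbit at r = 1.075624×10^9 km, v_c = √(μ/r) = 11.103 km/s.
Vis-viva on the transfer ellipse at r = 1.075624×10^9 km gives v_t = √[μ(2/r − 1/a_t)] = 6.0221 km/s.
Δv₁ = |v_t − v_c| = |6.0221 − 11.103| = 5.081 km/s.

Δv₁ = 5.08 km/s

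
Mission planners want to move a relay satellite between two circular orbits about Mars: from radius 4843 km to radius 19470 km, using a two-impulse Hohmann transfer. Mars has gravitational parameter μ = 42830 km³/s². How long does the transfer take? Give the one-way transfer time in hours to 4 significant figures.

Transfer-ellipse semi-major axis a_t = (r₁ + r₂)/2 = (4843 + 19470)/2 = 12156.5 km.
Half the transfer-orbit period gives t = π√(a_t³/μ) = 20346 s.
Converting: 20346 s ÷ 3600 s/hour = 5.652 hours.

t = 5.652 hours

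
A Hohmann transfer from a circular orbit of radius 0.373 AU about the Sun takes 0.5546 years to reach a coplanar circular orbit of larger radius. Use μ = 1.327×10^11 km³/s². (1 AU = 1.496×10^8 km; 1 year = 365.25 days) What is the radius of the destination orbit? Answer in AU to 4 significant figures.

r₂ = 1.770 AU

In km: r₁ = 0.373 × 1.496×10^8 = 5.58008×10^7 km.
Transfer time t = 0.5546 years × 365.25 × 86400 s = 1.750184496×10^7 s, and t = π√(a_t³/μ).
So a_t = (μ t²/π²)^(1/3) = (1.327×10^11 × (1.750184496×10^7)² / π²)^(1/3) = 1.6029×10^8 km.
Since a_t = (r₁ + r₂)/2, r₂ = 2a_t − r₁ = 2×1.6029×10^8 − 5.58008×10^7 = 2.647792×10^8 km.
In AU: r₂ = 2.647792×10^8 / 1.496×10^8 = 1.770 AU.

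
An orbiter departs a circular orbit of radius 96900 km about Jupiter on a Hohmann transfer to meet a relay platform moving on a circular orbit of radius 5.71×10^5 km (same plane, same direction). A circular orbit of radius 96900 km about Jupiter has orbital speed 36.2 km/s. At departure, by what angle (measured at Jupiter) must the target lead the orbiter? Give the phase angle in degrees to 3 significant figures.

From the circular-orbit relation v² = μ/r at r = 96900 km: μ = v²r = (36.2)² × 96900 = 1.26982×10^8 km³/s².
The Hohmann ellipse has a_t = (r₁ + r₂)/2 = 3.3395×10^5 km.
The half-period of the transfer ellipse is t = π√(a_t³/μ) = 53802 s.
The target's mean motion on its circular orbit is ω₂ = √(μ/r₂³) = 2.6117×10^-5 rad/s.
Angle swept by the target during transfer: ω₂·t = 1.4051 rad = 80.51°.
Arrival is 180° from departure on the ellipse, so φ = 180° − 80.51° = 99.5°.

φ = 99.5°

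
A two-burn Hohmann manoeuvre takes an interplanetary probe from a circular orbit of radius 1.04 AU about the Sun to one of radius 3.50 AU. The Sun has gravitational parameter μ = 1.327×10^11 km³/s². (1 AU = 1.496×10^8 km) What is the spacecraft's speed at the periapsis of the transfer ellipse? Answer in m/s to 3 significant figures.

In km: r₁ = 1.04 × 1.496×10^8 = 1.55584×10^8 km; r₂ = 3.50 × 1.496×10^8 = 5.236×10^8 km.
Semi-major axis of the transfer orbit: a_t = (1.55584×10^8 + 5.236×10^8)/2 = 3.39592×10^8 km.
The periapsis of the transfer ellipse is at r = 1.55584×10^8 km.
From the vis-viva equation, v = √[μ(2/r − 1/a_t)] = 36.26 km/s.

v = 36300 m/s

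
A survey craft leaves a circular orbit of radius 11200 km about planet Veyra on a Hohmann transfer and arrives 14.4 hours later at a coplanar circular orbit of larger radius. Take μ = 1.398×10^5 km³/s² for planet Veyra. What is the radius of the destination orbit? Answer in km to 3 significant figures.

Transfer time t = 14.4 hours = 51840 s, and t = π√(a_t³/μ).
So a_t = (μ t²/π²)^(1/3) = (1.398×10^5 × (51840)² / π²)^(1/3) = 33639 km.
Since a_t = (r₁ + r₂)/2, r₂ = 2a_t − r₁ = 2×33639 − 11200 = 56078 km.

r₂ = 56100 km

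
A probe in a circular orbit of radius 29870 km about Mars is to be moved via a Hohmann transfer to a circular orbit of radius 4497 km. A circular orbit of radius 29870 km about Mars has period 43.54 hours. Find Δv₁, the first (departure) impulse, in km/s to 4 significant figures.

Δv₁ = 0.5848 km/s

From Kepler's third law T² = 4π²r³/μ at r = 29870 km, T = 43.54 hours = 43.54 × 3600 s = 1.56744×10^5 s: μ = 4π²r³/T² = 42823.6 km³/s².
Transfer-ellipse semi-major axis a_t = (r₁ + r₂)/2 = (29870 + 4497)/2 = 17183.5 km.
Circular speed at r = 29870 km: v_c = √(μ/r) = 1.19736 km/s.
Vis-viva on the transfer ellipse at r = 29870 km gives v_t = √[μ(2/r − 1/a_t)] = 0.612533 km/s.
Δv₁ = |v_t − v_c| = |0.612533 − 1.19736| = 0.5848 km/s.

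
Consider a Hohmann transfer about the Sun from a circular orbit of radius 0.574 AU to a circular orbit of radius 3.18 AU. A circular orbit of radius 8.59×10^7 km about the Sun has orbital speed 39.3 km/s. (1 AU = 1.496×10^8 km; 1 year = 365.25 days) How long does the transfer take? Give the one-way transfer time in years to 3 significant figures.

t = 1.29 years

From the circular-orbit relation v² = μ/r at r = 8.59×10^7 km: μ = v²r = (39.3)² × 8.59×10^7 = 1.32672×10^11 km³/s².
In km: r₁ = 0.574 × 1.496×10^8 = 8.58704×10^7 km; r₂ = 3.18 × 1.496×10^8 = 4.75728×10^8 km.
Semi-major axis of the transfer orbit: a_t = (8.58704×10^7 + 4.75728×10^8)/2 = 2.807992×10^8 km.
Transfer time t = π√(a_t³/μ) = π√((2.807992×10^8)³ / 1.32672×10^11) = 4.058×10^7 s.
Converting: 4.058×10^7 s ÷ 3.15576×10^7 s/year (365.25 × 86400) = 1.29 years.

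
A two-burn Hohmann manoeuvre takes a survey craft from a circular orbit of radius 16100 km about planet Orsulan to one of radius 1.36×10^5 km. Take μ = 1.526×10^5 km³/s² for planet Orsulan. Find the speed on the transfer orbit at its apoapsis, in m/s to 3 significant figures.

Semi-major axis of the transfer orbit: a_t = (16100 + 1.360×10^5)/2 = 76050 km.
The apoapsis of the transfer ellipse is at r = 1.360×10^5 km.
Vis-viva: v = √[μ(2/r − 1/a_t)] = √[1.526×10^5 × (2/1.360×10^5 − 1/76050)] = 0.4874 km/s.

v = 487 m/s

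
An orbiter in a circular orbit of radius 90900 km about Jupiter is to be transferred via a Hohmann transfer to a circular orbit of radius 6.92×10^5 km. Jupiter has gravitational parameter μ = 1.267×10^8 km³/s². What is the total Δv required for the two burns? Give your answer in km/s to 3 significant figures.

Transfer-ellipse semi-major axis a_t = (r₁ + r₂)/2 = (90900 + 6.920×10^5)/2 = 3.9145×10^5 km.
At r₁ the circular-orbit speed is v₁ = √(μ/r₁) = 37.334 km/s.
On the transfer ellipse at r₁, vis-viva equation gives v_p = √[μ(2/r₁ − 1/a_t)] = 49.639 km/s.
First burn Δv₁ = |v_p − v₁| = 12.305 km/s.
Circular speed at r₂: v₂ = √(μ/r₂) = 13.5312 km/s.
Transfer-orbit speed at r₂: v_a = √[μ(2/r₂ − 1/a_t)] = 6.52047 km/s.
Second burn Δv₂ = |v₂ − v_a| = 7.0107 km/s.
Δv = Δv₁ + Δv₂ = 12.305 + 7.0107 = 19.32 km/s.

Δv = 19.3 km/s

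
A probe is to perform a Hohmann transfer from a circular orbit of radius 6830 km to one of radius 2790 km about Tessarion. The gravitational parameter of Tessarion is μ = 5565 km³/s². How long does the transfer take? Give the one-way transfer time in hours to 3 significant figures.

t = 3.90 hours

Transfer-ellipse semi-major axis a_t = (r₁ + r₂)/2 = (6830 + 2790)/2 = 4810 km.
By Kepler's third law the transfer-orbit period is T = 2π√(a_t³/μ), so t = T/2 = 14050 s.
Converting: 14050 s ÷ 3600 s/hour = 3.90 hours.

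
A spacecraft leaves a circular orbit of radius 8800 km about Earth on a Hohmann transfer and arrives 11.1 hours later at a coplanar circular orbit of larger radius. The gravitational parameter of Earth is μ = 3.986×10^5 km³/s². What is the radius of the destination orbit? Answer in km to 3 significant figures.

Transfer time t = 11.1 hours = 39960 s, and t = π√(a_t³/μ).
So a_t = (μ t²/π²)^(1/3) = (3.986×10^5 × (39960)² / π²)^(1/3) = 40102 km.
Since a_t = (r₁ + r₂)/2, r₂ = 2a_t − r₁ = 2×40102 − 8800 = 71404 km.

r₂ = 71400 km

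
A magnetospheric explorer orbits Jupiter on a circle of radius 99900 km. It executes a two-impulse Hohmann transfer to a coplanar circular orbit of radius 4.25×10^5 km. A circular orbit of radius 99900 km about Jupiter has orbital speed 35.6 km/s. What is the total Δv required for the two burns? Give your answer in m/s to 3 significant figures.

Δv = 16300 m/s

From the circular-orbit relation v² = μ/r at r = 99900 km: μ = v²r = (35.6)² × 99900 = 1.26609×10^8 km³/s².
Semi-major axis of the transfer orbit: a_t = (99900 + 4.250×10^5)/2 = 2.6245×10^5 km.
Circular speed at r₁: v₁ = √(μ/r₁) = √(1.26609×10^8/99900) = 35.600 km/s.
Transfer-orbit speed at r₁ (v² = μ(2/r − 1/a)): v_p = √[μ(2/r₁ − 1/a_t)] = 45.302 km/s.
First burn Δv₁ = |v_p − v₁| = 9.702 km/s.
Circular speed at r₂: v₂ = √(μ/r₂) = 17.260 km/s.
Transfer-orbit speed at r₂: v_a = √[μ(2/r₂ − 1/a_t)] = 10.649 km/s.
Second burn Δv₂ = |v₂ − v_a| = 6.611 km/s.
Δv = Δv₁ + Δv₂ = 9.702 + 6.611 = 16.31 km/s.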